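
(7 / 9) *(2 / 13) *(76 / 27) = 1064 / 3159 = 0.34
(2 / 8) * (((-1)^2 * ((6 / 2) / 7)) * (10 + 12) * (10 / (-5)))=-33 / 7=-4.71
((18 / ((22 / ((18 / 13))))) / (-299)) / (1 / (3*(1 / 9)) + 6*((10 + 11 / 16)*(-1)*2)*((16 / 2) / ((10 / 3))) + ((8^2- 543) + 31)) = 0.00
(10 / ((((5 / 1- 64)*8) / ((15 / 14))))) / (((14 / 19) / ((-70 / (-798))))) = -125 / 46256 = -0.00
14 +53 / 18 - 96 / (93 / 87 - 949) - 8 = 2238001 / 247410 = 9.05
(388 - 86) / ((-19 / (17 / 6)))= -2567 / 57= -45.04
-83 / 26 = -3.19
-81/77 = -1.05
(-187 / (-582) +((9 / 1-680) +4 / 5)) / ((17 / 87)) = -56531063 / 16490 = -3428.20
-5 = -5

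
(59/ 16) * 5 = 295/ 16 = 18.44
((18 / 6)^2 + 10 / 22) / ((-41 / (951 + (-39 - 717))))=-20280 / 451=-44.97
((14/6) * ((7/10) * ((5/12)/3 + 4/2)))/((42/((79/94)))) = 42581/609120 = 0.07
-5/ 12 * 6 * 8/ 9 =-20/ 9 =-2.22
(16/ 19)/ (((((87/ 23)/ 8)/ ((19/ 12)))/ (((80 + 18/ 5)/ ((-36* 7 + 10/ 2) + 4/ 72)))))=-615296/ 644525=-0.95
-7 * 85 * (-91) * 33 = 1786785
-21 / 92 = -0.23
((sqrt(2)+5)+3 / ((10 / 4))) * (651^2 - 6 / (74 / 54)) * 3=9680633.95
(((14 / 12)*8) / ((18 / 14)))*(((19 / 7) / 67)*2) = 1064 / 1809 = 0.59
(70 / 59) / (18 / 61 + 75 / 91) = 388570 / 366567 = 1.06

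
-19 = -19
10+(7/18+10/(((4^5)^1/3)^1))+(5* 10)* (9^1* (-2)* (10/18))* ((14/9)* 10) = -35791993/4608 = -7767.36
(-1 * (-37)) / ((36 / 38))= 703 / 18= 39.06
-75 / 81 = -25 / 27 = -0.93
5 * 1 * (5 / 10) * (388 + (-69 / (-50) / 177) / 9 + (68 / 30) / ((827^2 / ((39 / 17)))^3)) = 952419153701255884983068243 / 981873223952393518477020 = 970.00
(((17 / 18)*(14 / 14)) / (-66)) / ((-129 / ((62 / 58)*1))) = 527 / 4444308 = 0.00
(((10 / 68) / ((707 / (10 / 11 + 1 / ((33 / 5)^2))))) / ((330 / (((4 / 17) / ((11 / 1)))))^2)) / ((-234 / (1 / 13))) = -29 / 108302500005936093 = -0.00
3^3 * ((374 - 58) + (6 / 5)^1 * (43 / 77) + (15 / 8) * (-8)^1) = 3135861 / 385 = 8145.09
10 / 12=5 / 6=0.83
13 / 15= 0.87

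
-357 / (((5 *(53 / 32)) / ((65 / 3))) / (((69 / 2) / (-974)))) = 33.08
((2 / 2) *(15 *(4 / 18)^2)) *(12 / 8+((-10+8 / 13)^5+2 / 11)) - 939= -6049367886349 / 110274021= -54857.60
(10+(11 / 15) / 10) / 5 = 1511 / 750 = 2.01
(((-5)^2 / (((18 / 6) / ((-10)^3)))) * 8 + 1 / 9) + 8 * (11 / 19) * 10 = -11392061 / 171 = -66620.24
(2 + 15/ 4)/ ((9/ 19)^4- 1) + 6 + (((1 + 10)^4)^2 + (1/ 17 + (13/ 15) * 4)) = 318348666505067/ 1485120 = 214358884.47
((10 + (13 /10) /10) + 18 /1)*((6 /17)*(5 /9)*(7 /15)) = 19691 /7650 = 2.57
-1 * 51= -51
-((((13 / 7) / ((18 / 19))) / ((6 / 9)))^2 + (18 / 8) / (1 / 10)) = -219769 / 7056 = -31.15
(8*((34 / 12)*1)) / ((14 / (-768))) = -8704 / 7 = -1243.43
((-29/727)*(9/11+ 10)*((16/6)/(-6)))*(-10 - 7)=-234668/71973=-3.26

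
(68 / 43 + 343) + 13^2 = 22084 / 43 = 513.58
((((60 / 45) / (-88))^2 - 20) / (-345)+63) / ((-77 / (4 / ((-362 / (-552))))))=-379059116 / 75886965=-5.00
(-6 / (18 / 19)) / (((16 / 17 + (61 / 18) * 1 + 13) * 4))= -969 / 10606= -0.09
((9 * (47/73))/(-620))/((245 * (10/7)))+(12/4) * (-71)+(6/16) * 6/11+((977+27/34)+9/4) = 2272795316399/2962267000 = 767.25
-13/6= -2.17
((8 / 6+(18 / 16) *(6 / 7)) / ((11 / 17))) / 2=3281 / 1848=1.78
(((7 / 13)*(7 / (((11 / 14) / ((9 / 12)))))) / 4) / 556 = 1029 / 636064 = 0.00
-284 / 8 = -71 / 2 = -35.50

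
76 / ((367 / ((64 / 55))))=4864 / 20185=0.24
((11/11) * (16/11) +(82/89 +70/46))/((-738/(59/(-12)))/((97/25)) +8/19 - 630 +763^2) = 9543085331/1423953883104159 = 0.00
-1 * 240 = -240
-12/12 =-1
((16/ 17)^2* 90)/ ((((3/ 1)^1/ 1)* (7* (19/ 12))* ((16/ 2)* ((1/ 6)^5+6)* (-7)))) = -89579520/ 12553485763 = -0.01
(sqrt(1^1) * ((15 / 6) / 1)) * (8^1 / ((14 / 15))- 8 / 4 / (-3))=485 / 21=23.10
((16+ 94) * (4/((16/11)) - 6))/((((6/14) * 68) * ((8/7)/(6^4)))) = -945945/68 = -13910.96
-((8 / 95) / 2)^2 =-16 / 9025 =-0.00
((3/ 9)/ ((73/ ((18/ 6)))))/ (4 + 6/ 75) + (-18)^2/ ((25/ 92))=221950993/ 186150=1192.32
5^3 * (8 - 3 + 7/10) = 1425/2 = 712.50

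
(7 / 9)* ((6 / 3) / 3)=14 / 27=0.52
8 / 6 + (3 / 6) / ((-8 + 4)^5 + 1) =909 / 682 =1.33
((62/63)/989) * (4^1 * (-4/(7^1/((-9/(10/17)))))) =8432/242305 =0.03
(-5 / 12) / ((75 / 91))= -0.51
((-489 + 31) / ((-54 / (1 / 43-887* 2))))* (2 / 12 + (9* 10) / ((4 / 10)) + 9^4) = -237086255411 / 2322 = -102104330.50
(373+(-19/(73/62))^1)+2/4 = 52175/146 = 357.36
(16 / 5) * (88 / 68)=352 / 85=4.14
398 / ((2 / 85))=16915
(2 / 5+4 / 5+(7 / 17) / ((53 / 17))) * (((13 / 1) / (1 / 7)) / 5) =32123 / 1325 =24.24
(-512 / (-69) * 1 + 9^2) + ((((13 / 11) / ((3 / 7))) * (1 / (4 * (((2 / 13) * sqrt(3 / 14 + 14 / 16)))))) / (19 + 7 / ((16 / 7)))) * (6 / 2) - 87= 4732 * sqrt(854) / 236863 + 98 / 69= 2.00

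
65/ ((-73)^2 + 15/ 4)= 260/ 21331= 0.01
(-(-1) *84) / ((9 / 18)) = 168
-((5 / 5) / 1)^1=-1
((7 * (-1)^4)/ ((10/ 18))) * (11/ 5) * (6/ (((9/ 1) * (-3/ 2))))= -308/ 25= -12.32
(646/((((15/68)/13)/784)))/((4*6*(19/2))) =5890976/45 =130910.58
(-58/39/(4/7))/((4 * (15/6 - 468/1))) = 29/20748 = 0.00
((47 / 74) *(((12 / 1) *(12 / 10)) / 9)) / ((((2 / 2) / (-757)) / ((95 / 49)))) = -2704004 / 1813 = -1491.45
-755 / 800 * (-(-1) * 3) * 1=-453 / 160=-2.83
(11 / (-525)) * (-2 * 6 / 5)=0.05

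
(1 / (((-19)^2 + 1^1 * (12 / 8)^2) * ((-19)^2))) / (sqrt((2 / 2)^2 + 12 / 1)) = 4 * sqrt(13) / 6818929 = 0.00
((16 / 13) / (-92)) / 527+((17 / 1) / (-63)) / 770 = -2872781 / 7643866230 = -0.00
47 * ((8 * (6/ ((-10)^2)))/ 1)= 564/ 25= 22.56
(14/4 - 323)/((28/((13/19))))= -8307/1064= -7.81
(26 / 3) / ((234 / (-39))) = -13 / 9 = -1.44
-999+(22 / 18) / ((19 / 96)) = -56591 / 57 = -992.82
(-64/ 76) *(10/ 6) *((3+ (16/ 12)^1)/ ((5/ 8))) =-9.73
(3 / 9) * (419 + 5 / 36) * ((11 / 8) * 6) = 165979 / 144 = 1152.63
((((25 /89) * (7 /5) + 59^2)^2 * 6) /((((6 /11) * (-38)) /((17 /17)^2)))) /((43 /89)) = -528018173848 /72713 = -7261674.99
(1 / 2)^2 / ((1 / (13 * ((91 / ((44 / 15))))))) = 17745 / 176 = 100.82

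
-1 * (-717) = 717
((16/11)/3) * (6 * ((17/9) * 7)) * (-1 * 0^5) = 0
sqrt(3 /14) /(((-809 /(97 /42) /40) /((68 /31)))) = -65960 * sqrt(42) /3686613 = -0.12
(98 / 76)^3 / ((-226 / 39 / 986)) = -2262037323 / 6200536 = -364.81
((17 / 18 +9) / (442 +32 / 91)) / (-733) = -16289 / 531111276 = -0.00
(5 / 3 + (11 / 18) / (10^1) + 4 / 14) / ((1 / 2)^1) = 2537 / 630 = 4.03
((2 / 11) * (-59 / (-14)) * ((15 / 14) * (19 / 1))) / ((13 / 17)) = 20.40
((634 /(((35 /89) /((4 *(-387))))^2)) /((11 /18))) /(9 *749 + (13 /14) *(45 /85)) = 272771405732736 /114393125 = 2384508.73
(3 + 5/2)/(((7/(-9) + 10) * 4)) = 99/664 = 0.15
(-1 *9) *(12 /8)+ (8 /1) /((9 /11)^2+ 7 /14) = -3769 /566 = -6.66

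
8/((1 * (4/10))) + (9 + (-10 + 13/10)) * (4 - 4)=20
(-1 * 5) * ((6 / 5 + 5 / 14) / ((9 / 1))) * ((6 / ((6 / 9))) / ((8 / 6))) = -327 / 56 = -5.84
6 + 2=8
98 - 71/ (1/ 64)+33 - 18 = -4431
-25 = -25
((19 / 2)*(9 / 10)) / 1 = 171 / 20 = 8.55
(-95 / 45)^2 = 361 / 81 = 4.46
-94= -94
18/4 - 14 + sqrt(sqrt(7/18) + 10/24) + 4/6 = -53/6 + sqrt(15 + 6 * sqrt(14))/6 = -7.81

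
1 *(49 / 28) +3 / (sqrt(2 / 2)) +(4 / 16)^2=77 / 16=4.81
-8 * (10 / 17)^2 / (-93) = 800 / 26877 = 0.03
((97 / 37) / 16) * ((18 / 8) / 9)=97 / 2368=0.04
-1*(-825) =825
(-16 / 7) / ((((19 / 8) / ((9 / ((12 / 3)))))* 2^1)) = -144 / 133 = -1.08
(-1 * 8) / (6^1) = -4 / 3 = -1.33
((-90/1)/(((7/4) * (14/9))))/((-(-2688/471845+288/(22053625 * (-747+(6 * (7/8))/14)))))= -45445574233125/7830759776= -5803.47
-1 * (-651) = 651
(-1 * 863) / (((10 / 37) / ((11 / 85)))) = -413.22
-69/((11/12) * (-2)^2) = -18.82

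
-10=-10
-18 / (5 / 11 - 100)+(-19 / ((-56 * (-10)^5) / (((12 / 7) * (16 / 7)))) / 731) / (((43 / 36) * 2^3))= 3557901232551 / 19676272175000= 0.18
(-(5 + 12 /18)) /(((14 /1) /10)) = -85 /21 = -4.05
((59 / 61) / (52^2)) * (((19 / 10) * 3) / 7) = 3363 / 11546080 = 0.00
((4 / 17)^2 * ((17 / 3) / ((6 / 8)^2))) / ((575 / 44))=11264 / 263925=0.04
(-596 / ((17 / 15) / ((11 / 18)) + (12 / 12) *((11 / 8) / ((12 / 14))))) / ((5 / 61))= -19195968 / 9131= -2102.29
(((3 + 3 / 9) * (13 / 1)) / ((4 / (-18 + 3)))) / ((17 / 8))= -1300 / 17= -76.47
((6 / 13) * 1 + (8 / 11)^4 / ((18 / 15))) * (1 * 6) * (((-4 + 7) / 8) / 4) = 594987 / 1522664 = 0.39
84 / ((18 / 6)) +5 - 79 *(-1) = 112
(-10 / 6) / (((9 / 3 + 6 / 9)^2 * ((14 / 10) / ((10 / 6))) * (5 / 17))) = -425 / 847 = -0.50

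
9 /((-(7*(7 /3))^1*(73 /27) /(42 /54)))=-81 /511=-0.16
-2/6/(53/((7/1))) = -7/159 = -0.04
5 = 5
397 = 397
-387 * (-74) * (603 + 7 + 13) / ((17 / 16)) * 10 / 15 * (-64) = -12179779584 / 17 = -716457622.59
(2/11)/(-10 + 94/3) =3/352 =0.01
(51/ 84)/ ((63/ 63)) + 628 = 17601/ 28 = 628.61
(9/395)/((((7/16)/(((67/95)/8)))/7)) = 0.03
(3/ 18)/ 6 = 1/ 36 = 0.03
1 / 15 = 0.07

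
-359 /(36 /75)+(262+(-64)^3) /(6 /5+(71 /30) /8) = -757442185 /4308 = -175822.23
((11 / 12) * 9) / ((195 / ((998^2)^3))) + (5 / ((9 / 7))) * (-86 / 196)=342362734643093480201 / 8190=41802531702453416.39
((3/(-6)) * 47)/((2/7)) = -329/4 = -82.25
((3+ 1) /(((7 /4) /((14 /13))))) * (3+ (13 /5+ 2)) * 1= 1216 /65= 18.71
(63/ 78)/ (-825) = -0.00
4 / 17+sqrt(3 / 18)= 4 / 17+sqrt(6) / 6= 0.64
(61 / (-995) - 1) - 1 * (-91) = 89489 / 995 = 89.94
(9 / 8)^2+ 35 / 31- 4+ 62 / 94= -88191 / 93248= -0.95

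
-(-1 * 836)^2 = -698896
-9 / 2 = -4.50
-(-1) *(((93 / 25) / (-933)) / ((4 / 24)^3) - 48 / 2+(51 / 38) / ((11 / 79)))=-49472253 / 3249950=-15.22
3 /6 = 1 /2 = 0.50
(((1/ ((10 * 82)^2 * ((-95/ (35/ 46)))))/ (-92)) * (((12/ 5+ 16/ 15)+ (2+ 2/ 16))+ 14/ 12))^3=182960223733/ 273101843907607901509898993664000000000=0.00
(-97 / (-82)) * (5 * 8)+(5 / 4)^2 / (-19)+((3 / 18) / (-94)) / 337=27974917879 / 592251888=47.23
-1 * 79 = -79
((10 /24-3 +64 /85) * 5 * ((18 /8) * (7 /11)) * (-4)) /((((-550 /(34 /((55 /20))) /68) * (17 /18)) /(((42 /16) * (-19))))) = 140792337 /33275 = 4231.17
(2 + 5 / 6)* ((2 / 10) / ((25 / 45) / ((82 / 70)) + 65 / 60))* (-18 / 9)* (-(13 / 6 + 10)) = 101762 / 11495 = 8.85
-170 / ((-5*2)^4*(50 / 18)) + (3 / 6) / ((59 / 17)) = 203473 / 1475000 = 0.14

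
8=8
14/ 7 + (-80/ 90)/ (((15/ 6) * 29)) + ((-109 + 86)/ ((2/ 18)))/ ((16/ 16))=-267541/ 1305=-205.01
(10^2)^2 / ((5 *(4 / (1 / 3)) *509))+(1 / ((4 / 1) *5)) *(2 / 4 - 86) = -241117 / 61080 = -3.95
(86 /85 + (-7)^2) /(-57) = -1417 /1615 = -0.88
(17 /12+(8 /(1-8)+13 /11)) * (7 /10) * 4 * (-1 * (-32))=4304 /33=130.42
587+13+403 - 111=892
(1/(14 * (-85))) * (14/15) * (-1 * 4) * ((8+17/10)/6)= 97/19125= 0.01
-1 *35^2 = -1225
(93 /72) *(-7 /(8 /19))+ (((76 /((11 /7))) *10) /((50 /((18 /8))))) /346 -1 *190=-386222633 /1826880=-211.41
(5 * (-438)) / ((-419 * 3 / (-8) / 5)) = -29200 / 419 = -69.69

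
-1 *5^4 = -625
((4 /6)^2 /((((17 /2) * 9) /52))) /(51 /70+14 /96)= 17920 /51867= 0.35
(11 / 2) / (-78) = -11 / 156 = -0.07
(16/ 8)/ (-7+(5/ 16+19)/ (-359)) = -0.28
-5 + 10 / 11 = -45 / 11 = -4.09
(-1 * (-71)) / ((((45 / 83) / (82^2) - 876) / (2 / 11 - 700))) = 101676549112 / 1792591339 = 56.72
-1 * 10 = -10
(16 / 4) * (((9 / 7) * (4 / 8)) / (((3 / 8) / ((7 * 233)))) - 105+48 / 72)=32300 / 3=10766.67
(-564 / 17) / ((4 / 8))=-1128 / 17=-66.35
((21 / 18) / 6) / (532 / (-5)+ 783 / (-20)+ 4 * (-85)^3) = -0.00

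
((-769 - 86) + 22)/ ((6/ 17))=-14161/ 6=-2360.17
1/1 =1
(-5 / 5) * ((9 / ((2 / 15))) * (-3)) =405 / 2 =202.50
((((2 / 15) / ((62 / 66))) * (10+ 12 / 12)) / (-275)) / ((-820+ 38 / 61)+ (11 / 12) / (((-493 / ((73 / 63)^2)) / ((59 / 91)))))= 2867498321688 / 413844179519162375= 0.00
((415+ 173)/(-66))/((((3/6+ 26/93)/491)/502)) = -4492873896/1595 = -2816848.84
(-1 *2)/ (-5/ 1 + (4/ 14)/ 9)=126/ 313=0.40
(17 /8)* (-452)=-1921 /2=-960.50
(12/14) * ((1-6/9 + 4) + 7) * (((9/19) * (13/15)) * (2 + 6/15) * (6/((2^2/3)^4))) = 483327/26600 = 18.17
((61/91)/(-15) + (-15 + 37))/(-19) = -29969/25935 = -1.16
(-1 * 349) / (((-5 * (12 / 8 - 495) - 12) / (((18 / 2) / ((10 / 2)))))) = -2094 / 8185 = -0.26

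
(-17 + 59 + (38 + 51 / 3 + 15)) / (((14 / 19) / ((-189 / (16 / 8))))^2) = 1842183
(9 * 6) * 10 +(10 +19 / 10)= 5519 / 10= 551.90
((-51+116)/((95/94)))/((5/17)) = 218.67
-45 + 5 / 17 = -760 / 17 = -44.71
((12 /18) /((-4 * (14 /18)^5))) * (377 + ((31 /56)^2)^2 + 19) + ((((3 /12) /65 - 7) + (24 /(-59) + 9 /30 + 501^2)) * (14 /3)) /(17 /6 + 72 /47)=418389871209433011923521 /1560614813550141440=268092.98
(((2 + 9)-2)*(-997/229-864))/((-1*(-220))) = -1789677/50380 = -35.52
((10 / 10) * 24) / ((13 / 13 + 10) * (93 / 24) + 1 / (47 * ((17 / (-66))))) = 153408 / 271931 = 0.56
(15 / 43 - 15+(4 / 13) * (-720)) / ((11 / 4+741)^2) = -0.00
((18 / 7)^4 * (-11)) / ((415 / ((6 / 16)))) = -433026 / 996415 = -0.43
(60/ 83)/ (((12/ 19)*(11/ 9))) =855/ 913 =0.94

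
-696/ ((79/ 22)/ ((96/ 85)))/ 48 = -30624/ 6715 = -4.56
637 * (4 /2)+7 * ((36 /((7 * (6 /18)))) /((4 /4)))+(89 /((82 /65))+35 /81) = 9650699 /6642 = 1452.98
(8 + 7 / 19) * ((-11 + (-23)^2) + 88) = 96354 / 19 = 5071.26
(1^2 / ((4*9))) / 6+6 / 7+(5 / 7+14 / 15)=18971 / 7560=2.51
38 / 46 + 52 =1215 / 23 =52.83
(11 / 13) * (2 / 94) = 11 / 611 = 0.02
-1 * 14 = -14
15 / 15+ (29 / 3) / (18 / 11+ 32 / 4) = 637 / 318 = 2.00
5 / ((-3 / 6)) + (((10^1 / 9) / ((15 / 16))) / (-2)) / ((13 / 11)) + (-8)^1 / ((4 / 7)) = -24.50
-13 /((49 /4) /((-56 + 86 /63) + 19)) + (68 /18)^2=1447168 /27783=52.09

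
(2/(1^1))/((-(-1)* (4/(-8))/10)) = -40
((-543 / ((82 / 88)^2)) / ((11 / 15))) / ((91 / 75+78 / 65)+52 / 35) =-752598000 / 3441007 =-218.71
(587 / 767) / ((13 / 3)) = 1761 / 9971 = 0.18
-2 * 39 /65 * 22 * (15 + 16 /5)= -12012 /25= -480.48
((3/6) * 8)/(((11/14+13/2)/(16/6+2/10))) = 1204/765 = 1.57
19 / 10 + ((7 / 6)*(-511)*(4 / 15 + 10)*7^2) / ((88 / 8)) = -27262.79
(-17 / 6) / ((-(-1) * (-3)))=17 / 18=0.94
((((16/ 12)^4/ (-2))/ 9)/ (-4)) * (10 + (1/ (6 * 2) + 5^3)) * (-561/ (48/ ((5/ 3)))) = -1515635/ 13122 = -115.50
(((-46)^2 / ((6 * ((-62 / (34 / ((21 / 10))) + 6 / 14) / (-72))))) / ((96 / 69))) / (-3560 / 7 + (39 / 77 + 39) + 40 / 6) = -1672293315 / 144092086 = -11.61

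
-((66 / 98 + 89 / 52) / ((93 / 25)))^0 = -1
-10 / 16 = -5 / 8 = -0.62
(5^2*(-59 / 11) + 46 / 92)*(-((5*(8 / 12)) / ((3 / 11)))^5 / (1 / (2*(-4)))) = -17211959600000 / 59049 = -291486047.18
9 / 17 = 0.53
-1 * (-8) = 8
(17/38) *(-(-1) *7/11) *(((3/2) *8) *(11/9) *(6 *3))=1428/19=75.16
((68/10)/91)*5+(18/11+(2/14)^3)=98731/49049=2.01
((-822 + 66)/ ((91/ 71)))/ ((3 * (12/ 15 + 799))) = -4260/ 17329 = -0.25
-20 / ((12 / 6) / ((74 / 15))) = -148 / 3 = -49.33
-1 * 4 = -4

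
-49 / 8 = -6.12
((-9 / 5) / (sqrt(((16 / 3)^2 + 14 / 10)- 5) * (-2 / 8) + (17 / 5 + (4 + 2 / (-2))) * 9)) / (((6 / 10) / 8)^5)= -78643200000 / 5969173- 204800000 * sqrt(5590) / 53722557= -13459.91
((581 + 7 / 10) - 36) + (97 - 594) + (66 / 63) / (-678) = 3466843 / 71190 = 48.70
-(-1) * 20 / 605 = 4 / 121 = 0.03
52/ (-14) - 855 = -6011/ 7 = -858.71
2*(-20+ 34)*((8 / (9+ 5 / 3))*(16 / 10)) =168 / 5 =33.60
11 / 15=0.73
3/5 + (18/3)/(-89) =0.53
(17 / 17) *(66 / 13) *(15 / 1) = 990 / 13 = 76.15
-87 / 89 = -0.98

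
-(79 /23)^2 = -6241 /529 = -11.80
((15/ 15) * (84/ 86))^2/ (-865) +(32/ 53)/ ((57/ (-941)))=-48166010164/ 4831742085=-9.97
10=10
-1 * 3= -3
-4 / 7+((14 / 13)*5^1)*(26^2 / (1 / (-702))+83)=-232489862 / 91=-2554833.65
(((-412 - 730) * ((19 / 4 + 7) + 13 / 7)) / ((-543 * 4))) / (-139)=-72517 / 1408904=-0.05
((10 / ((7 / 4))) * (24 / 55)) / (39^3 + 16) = 192 / 4568795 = 0.00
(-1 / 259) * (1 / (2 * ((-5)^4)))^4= -1 / 632324218750000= -0.00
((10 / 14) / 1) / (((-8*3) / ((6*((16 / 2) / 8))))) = -5 / 28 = -0.18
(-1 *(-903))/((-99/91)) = -27391/33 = -830.03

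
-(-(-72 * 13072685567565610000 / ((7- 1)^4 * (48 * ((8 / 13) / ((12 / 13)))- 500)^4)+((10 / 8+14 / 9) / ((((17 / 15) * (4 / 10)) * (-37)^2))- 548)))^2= -361597853603181900998719748828300251126706089 / 1577526300439116455540984841216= -229218272622477.60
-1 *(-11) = 11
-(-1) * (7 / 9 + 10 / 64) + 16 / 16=557 / 288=1.93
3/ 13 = 0.23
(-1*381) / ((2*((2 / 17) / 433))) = -2804541 / 4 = -701135.25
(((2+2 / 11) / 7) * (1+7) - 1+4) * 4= 1692 / 77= 21.97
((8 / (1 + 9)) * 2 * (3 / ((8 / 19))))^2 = 3249 / 25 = 129.96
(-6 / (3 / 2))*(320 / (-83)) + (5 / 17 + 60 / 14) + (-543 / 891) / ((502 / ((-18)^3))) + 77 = 2838345520 / 27270397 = 104.08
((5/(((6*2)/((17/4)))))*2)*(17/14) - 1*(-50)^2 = -838555/336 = -2495.70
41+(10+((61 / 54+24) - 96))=-1073 / 54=-19.87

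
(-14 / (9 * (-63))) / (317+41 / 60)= 40 / 514647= 0.00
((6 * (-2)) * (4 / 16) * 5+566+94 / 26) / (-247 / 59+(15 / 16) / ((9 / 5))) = -2916960 / 19279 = -151.30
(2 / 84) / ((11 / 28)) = 2 / 33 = 0.06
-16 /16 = -1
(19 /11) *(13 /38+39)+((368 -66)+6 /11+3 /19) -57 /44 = 308787 /836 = 369.36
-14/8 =-1.75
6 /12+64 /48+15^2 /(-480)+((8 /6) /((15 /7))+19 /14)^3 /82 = 59836627321 /41007708000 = 1.46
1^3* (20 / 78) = 10 / 39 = 0.26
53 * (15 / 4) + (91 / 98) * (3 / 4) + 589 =44153 / 56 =788.45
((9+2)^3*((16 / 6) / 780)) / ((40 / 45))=1331 / 260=5.12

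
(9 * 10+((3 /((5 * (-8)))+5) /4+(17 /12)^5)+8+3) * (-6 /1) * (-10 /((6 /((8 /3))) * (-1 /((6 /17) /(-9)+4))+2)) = 4522.73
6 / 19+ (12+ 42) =1032 / 19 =54.32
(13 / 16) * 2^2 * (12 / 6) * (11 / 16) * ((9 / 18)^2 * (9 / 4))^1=2.51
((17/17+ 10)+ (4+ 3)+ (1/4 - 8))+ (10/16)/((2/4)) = 23/2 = 11.50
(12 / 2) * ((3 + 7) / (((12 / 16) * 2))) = 40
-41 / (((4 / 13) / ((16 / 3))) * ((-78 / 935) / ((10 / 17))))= 45100 / 9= 5011.11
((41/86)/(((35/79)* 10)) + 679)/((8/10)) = 20441139/24080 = 848.88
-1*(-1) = 1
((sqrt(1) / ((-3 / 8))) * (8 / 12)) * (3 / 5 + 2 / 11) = -688 / 495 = -1.39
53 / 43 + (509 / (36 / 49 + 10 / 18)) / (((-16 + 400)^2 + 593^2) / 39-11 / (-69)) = 354847024405 / 280870345586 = 1.26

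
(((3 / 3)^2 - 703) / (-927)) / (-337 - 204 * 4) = -78 / 118759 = -0.00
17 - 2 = 15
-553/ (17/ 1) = -553/ 17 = -32.53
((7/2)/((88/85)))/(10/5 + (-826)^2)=35/7063584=0.00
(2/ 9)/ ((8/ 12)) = 1/ 3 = 0.33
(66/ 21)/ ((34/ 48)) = 528/ 119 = 4.44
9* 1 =9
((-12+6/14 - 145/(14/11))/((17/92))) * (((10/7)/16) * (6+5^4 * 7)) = -126457565/476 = -265667.15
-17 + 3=-14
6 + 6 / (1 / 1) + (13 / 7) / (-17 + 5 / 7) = 1355 / 114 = 11.89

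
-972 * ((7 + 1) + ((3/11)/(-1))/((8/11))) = -14823/2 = -7411.50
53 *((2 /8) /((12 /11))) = 583 /48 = 12.15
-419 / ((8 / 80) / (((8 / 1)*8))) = -268160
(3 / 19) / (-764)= -3 / 14516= -0.00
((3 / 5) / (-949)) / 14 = -3 / 66430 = -0.00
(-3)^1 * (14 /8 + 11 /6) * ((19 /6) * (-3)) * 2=817 /4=204.25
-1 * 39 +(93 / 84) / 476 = -519761 / 13328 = -39.00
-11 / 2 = -5.50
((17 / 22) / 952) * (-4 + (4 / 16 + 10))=25 / 4928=0.01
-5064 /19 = -266.53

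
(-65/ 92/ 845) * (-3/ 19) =3/ 22724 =0.00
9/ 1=9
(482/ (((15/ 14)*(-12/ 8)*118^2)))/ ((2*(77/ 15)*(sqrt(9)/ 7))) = -1687/ 344619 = -0.00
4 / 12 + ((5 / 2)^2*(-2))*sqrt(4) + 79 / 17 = -1021 / 51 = -20.02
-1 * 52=-52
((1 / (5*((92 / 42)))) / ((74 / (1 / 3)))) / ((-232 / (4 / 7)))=-1 / 987160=-0.00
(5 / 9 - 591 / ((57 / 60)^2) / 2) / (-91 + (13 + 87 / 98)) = 9461410 / 2232063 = 4.24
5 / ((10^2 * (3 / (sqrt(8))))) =sqrt(2) / 30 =0.05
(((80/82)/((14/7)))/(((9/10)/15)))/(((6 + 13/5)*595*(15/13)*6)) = 1300/5664519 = 0.00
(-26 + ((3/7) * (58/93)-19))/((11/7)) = -9707/341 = -28.47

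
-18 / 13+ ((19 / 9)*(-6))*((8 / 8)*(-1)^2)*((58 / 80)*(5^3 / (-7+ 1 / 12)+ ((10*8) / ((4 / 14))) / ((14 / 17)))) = -9574250 / 3237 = -2957.75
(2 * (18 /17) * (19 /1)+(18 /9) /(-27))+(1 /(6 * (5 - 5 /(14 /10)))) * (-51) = 314059 /9180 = 34.21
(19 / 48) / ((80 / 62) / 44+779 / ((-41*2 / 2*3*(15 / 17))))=-97185 / 1755088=-0.06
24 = 24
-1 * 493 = -493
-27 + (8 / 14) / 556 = -26270 / 973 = -27.00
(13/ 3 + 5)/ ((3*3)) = 28/ 27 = 1.04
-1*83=-83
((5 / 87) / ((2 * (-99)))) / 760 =-1 / 2618352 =-0.00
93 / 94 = 0.99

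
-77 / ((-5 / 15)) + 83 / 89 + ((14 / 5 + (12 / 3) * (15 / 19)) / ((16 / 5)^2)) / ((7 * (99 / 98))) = 2485848073 / 10714176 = 232.01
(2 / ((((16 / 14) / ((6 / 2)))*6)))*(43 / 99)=301 / 792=0.38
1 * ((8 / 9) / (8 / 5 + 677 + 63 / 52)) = 2080 / 1590759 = 0.00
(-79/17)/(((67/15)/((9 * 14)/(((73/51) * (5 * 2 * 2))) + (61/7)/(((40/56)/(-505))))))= 1065153129/166294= 6405.24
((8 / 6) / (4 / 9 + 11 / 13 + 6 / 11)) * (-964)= -1654224 / 2363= -700.05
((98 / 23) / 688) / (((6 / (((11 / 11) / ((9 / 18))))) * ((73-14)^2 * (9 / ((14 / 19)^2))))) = 2401 / 67112169246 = 0.00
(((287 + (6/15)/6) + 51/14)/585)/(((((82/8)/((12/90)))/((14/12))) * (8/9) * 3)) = 0.00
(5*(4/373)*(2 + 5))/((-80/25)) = -175/1492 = -0.12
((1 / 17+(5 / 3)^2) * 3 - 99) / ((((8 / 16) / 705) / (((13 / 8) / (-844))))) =14098825 / 57392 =245.66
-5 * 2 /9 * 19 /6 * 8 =-760 /27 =-28.15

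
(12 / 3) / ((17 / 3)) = 12 / 17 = 0.71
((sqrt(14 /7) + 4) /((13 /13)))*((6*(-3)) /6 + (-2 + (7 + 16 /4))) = 6*sqrt(2) + 24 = 32.49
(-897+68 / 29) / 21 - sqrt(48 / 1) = -25945 / 609 - 4 *sqrt(3) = -49.53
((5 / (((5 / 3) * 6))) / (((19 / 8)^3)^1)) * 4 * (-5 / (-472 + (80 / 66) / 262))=5533440 / 3498837631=0.00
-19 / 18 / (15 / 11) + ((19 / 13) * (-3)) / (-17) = -30799 / 59670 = -0.52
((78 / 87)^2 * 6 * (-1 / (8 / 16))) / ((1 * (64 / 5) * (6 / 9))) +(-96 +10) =-586213 / 6728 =-87.13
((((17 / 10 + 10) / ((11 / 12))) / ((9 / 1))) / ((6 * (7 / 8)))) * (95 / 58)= 988 / 2233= 0.44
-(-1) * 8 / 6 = 4 / 3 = 1.33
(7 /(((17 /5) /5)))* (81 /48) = 4725 /272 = 17.37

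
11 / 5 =2.20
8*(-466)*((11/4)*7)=-71764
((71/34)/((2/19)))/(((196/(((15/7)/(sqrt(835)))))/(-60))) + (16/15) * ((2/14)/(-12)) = -60705 * sqrt(835)/3895108 - 4/315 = -0.46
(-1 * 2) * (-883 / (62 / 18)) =15894 / 31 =512.71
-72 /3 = -24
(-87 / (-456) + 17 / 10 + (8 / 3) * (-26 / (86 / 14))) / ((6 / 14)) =-6448309 / 294120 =-21.92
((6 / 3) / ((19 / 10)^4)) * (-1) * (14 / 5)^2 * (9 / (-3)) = 470400 / 130321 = 3.61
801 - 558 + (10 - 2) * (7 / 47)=11477 / 47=244.19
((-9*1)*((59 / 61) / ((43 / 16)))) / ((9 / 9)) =-3.24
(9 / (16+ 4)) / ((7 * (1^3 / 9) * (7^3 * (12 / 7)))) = 27 / 27440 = 0.00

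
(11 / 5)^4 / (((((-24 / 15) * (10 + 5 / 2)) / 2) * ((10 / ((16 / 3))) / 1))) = -58564 / 46875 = -1.25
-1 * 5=-5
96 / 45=32 / 15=2.13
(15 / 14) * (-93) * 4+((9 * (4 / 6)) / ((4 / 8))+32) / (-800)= -558077 / 1400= -398.63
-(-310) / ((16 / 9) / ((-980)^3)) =-164120355000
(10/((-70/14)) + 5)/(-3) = -1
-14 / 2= -7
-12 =-12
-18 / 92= -9 / 46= -0.20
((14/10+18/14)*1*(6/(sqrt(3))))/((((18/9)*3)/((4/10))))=188*sqrt(3)/525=0.62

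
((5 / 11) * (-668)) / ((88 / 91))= -75985 / 242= -313.99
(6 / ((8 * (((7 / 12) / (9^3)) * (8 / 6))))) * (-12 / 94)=-59049 / 658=-89.74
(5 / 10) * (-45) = -45 / 2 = -22.50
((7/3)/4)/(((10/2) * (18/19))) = 133/1080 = 0.12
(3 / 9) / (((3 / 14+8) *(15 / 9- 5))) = -7 / 575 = -0.01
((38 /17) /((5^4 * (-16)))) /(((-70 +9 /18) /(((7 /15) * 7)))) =931 /88612500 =0.00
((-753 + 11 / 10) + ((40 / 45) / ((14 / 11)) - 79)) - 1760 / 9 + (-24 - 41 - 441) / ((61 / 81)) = -7249003 / 4270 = -1697.66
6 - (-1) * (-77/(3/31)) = -2369/3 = -789.67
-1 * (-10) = 10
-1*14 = -14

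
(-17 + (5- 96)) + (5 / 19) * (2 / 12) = -12307 / 114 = -107.96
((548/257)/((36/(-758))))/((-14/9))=51923/1799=28.86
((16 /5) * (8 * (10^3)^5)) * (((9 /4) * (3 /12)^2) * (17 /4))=15300000000000000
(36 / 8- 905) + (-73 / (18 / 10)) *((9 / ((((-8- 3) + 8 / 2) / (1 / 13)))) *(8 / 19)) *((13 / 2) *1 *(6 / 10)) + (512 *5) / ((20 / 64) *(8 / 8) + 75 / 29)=-770001 / 71554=-10.76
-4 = -4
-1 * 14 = -14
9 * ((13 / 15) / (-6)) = -13 / 10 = -1.30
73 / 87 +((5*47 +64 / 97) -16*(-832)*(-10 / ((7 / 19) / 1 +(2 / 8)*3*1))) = -17041746298 / 143463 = -118788.44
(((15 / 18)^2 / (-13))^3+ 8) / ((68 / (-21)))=-5740071617 / 2323406592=-2.47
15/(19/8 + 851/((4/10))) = 120/17039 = 0.01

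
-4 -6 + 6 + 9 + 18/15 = 31/5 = 6.20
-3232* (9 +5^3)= -433088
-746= -746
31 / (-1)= -31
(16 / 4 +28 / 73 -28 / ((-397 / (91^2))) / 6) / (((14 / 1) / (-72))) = -106131624 / 202867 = -523.16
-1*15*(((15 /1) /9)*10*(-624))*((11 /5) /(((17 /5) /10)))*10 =171600000 /17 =10094117.65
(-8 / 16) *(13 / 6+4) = -37 / 12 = -3.08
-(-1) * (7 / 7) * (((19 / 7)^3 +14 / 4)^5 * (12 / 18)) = 4775057.87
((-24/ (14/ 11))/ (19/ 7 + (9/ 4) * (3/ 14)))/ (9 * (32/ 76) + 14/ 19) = -10032/ 7697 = -1.30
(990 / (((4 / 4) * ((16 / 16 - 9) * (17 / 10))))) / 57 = -825 / 646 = -1.28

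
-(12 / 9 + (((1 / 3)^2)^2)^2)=-8749 / 6561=-1.33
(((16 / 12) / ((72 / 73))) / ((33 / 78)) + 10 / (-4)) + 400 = 238013 / 594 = 400.70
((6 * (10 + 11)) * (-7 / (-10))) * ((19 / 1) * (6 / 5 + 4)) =217854 / 25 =8714.16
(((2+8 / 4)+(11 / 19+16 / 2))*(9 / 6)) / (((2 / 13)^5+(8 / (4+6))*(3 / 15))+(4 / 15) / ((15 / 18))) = 6655427025 / 169340008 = 39.30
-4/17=-0.24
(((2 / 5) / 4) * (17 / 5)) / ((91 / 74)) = 629 / 2275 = 0.28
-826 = -826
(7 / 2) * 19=133 / 2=66.50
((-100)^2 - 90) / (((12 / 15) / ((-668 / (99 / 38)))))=-314444300 / 99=-3176205.05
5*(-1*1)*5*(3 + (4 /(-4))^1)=-50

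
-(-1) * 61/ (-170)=-61/ 170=-0.36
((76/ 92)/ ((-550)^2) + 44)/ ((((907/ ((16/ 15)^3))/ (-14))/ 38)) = -166769838190592/ 5324444296875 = -31.32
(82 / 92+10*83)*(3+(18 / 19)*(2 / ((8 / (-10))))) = 229326 / 437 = 524.77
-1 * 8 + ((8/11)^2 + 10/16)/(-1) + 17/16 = -15665/1936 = -8.09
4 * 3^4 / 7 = 324 / 7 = 46.29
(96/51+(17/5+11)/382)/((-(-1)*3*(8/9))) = 23379/32470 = 0.72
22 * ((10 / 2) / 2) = 55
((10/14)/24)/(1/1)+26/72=197/504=0.39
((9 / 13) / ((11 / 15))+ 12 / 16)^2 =938961 / 327184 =2.87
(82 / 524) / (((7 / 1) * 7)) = 41 / 12838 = 0.00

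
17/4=4.25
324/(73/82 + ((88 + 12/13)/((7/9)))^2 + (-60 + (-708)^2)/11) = 220009608/39816417913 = 0.01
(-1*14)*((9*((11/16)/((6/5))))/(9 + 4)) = -1155/208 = -5.55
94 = 94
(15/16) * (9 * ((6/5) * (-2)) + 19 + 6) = 51/16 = 3.19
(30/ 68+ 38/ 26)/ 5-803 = -802.62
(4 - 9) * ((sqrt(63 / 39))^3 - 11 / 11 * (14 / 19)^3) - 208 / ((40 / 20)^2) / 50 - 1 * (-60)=50.69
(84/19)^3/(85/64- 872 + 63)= -37933056/354548569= -0.11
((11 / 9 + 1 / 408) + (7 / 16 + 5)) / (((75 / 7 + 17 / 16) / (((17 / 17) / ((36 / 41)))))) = 4680683 / 7265052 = 0.64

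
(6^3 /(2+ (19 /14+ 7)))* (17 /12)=4284 /145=29.54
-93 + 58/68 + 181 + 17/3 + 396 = 50033/102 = 490.52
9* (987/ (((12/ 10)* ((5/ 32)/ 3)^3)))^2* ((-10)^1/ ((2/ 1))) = -190634593307590656/ 125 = -1525076746460725.25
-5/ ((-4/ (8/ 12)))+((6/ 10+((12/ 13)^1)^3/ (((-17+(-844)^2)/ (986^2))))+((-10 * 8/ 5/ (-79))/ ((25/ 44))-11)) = -150894364877063/ 18544833389550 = -8.14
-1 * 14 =-14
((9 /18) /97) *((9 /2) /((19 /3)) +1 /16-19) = -5541 /58976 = -0.09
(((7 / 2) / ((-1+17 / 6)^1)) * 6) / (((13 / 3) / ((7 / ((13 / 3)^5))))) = 642978 / 53094899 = 0.01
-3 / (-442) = 3 / 442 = 0.01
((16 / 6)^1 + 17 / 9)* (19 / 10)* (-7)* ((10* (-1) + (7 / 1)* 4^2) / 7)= -13243 / 15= -882.87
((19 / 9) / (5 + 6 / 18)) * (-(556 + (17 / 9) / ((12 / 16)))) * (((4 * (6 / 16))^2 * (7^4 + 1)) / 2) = -43013815 / 72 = -597414.10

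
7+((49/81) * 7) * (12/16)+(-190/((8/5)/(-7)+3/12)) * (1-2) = 958699/108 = 8876.84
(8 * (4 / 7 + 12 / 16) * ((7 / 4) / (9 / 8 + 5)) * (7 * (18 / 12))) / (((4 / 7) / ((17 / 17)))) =111 / 2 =55.50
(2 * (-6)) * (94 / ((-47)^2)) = -24 / 47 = -0.51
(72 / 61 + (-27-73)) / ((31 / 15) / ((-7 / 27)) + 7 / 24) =5063520 / 393511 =12.87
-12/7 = -1.71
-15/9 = -1.67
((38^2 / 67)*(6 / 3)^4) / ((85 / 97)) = 2241088 / 5695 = 393.52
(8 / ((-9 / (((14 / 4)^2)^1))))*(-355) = 34790 / 9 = 3865.56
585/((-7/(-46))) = 26910/7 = 3844.29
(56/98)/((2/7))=2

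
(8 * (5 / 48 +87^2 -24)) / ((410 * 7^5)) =72433 / 8269044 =0.01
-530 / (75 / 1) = -106 / 15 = -7.07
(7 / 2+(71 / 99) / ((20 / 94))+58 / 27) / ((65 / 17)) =227681 / 96525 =2.36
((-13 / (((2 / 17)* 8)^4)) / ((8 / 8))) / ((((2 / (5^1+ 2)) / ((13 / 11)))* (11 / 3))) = -18.69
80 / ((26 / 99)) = 304.62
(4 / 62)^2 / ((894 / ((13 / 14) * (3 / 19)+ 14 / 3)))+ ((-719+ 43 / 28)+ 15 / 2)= -486743641037 / 685588932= -709.96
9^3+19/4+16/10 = 14707/20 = 735.35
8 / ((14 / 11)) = 6.29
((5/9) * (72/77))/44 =10/847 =0.01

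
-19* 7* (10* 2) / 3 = -2660 / 3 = -886.67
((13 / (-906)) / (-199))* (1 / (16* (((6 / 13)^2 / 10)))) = 10985 / 51924672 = 0.00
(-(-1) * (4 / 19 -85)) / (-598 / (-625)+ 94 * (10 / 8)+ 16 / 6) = -0.70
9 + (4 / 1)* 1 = 13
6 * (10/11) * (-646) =-38760/11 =-3523.64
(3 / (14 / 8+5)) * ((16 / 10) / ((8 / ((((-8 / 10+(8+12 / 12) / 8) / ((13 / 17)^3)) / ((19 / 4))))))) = 9826 / 722475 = 0.01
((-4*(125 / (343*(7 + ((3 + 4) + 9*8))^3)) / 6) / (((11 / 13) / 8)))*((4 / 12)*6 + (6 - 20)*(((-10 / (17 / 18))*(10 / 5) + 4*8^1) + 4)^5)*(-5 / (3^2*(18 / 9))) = -115598985455963750 / 11500071565303629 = -10.05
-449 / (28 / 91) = -5837 / 4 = -1459.25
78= 78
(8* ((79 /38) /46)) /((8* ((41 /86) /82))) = 3397 /437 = 7.77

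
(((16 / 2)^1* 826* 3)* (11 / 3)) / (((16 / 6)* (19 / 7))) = 190806 / 19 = 10042.42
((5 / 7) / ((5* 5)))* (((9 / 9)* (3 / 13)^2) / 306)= 0.00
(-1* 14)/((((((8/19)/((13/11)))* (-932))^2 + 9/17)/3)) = -6222918/16336165919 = -0.00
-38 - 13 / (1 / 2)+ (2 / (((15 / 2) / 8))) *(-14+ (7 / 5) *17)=-3232 / 75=-43.09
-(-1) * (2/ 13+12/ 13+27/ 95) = 1681/ 1235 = 1.36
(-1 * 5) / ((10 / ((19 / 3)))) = -3.17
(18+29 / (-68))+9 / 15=6179 / 340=18.17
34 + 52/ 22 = 400/ 11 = 36.36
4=4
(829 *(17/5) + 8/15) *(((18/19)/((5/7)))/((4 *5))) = 888027/4750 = 186.95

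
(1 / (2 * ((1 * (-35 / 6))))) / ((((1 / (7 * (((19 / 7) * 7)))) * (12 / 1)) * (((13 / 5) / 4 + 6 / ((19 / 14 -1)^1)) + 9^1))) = -19 / 529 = -0.04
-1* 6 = -6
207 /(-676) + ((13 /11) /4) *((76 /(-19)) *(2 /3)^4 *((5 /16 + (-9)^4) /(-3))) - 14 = 896722445 /1806948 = 496.26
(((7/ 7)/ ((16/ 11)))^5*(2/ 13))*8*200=4026275/ 106496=37.81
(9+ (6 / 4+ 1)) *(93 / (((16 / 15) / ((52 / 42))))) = 1241.38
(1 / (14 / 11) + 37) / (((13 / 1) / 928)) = 2697.32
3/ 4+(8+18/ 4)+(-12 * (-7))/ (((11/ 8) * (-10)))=1571/ 220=7.14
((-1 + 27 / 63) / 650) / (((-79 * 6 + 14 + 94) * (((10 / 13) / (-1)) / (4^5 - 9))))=-29 / 9150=-0.00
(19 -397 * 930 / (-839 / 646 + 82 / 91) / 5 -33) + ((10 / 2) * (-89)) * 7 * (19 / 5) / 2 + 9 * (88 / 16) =4203348921 / 23377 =179807.03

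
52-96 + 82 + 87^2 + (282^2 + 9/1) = 87140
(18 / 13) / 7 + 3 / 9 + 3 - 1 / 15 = 4729 / 1365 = 3.46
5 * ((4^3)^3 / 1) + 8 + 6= 1310734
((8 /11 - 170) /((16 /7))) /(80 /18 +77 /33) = -10.93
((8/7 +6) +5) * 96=8160/7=1165.71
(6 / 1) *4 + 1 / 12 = 289 / 12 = 24.08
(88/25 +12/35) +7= 1901/175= 10.86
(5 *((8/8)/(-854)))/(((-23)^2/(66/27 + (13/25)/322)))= -177217/6546089340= -0.00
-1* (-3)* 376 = 1128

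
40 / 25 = 8 / 5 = 1.60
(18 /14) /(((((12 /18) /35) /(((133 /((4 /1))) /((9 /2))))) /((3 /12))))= 1995 /16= 124.69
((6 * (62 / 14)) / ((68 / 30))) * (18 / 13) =25110 / 1547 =16.23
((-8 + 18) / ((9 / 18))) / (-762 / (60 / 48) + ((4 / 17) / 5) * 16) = -425 / 12938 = -0.03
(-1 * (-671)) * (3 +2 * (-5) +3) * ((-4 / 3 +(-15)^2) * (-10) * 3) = 18009640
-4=-4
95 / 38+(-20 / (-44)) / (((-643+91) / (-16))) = 3815 / 1518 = 2.51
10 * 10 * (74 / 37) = 200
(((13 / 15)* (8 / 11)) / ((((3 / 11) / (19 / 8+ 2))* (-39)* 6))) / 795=-7 / 128790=-0.00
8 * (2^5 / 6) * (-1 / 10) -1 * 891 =-13429 / 15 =-895.27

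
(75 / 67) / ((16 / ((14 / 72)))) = 175 / 12864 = 0.01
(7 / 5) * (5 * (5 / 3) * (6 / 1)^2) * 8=3360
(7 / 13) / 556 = 7 / 7228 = 0.00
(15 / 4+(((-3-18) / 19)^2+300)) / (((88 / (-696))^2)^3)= 190959872774142411 / 2558134084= 74648109.33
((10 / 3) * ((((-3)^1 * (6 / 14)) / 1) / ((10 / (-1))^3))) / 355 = 3 / 248500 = 0.00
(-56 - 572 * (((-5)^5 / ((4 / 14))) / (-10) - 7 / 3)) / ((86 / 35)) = -65556365 / 258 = -254094.44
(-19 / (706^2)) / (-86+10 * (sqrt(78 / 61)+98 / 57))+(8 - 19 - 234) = -55744186515661297 / 227527292429432+308655 * sqrt(4758) / 227527292429432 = -245.00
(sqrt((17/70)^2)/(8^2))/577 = 17/2584960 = 0.00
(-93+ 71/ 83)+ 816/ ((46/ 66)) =2059120/ 1909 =1078.64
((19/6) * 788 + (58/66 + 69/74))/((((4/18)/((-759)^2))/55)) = 52694362382805/148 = 356042989073.01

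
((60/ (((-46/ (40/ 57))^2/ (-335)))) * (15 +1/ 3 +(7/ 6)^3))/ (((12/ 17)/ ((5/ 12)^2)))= -65047578125/ 3341193624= -19.47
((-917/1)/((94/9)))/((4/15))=-329.24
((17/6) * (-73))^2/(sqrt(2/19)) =1540081 * sqrt(38)/72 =131856.90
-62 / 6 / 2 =-5.17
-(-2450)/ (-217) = -350/ 31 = -11.29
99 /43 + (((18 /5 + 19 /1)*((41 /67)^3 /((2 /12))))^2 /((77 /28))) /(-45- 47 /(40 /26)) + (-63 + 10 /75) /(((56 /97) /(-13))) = 15350098729122389936441 /10861347354703575576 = 1413.28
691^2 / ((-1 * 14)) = -477481 / 14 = -34105.79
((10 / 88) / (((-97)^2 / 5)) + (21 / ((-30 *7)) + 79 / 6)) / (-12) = -81143591 / 74519280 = -1.09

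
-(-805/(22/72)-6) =29046/11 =2640.55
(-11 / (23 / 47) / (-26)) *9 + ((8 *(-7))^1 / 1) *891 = -29833155 / 598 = -49888.22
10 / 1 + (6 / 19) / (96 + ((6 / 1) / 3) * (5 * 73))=78473 / 7847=10.00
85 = 85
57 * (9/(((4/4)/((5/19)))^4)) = 16875/6859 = 2.46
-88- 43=-131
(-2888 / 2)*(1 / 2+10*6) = -87362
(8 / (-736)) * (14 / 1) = -7 / 46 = -0.15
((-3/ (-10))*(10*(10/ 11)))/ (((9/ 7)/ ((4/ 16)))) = 35/ 66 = 0.53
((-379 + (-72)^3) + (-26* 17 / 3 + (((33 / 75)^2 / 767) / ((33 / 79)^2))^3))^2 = 901003121312095303301608578414276059804850667053316 / 6449222261155022156889975070953369140625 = 139707252258.78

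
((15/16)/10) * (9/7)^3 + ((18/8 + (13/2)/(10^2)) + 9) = 3159511/274400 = 11.51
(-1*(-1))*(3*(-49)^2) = 7203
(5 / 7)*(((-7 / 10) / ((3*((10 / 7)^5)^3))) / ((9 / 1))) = -0.00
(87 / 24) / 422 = 29 / 3376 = 0.01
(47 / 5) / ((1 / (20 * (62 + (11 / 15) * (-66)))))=12784 / 5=2556.80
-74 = -74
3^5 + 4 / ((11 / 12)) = 2721 / 11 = 247.36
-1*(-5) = 5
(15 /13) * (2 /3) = 10 /13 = 0.77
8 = 8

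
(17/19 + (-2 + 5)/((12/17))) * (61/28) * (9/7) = 214659/14896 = 14.41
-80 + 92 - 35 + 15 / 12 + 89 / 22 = -779 / 44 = -17.70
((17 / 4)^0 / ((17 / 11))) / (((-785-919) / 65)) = -715 / 28968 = -0.02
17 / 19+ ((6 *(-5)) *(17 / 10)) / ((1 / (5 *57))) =-276148 / 19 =-14534.11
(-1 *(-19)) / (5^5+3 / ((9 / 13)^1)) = 57 / 9388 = 0.01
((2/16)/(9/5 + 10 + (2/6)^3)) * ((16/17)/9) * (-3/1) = -45/13583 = -0.00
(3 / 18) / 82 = 1 / 492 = 0.00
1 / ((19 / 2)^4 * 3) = 16 / 390963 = 0.00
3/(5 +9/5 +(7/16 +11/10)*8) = 30/191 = 0.16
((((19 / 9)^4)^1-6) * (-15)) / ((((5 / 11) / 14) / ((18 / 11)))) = -2546740 / 243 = -10480.41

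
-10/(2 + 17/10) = -100/37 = -2.70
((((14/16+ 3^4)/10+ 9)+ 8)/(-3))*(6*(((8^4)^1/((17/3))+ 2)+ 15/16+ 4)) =-79993485/2176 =-36761.71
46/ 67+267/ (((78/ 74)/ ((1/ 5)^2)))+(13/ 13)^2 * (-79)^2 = 136133356/ 21775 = 6251.82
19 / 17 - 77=-1290 / 17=-75.88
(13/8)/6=0.27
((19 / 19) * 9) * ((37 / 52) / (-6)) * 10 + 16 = 5.33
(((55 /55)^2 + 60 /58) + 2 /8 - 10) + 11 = 381 /116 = 3.28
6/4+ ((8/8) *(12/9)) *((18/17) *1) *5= 291/34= 8.56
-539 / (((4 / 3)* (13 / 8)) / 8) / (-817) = 25872 / 10621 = 2.44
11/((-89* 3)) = -11/267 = -0.04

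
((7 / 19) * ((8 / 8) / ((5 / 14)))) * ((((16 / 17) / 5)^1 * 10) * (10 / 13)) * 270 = 1693440 / 4199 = 403.30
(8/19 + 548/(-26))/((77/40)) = -204080/19019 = -10.73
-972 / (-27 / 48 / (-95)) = -164160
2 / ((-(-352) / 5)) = 5 / 176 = 0.03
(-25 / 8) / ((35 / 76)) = -95 / 14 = -6.79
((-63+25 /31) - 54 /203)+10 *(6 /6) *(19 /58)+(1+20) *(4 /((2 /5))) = 949087 /6293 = 150.82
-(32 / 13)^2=-1024 / 169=-6.06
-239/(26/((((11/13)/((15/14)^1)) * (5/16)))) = -2.27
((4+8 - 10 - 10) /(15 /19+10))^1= -152 /205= -0.74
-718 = -718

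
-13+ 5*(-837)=-4198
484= 484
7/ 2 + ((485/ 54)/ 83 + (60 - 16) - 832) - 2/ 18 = -1758071/ 2241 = -784.50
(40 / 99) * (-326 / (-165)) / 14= 1304 / 22869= 0.06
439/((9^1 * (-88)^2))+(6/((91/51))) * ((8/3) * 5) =284399629/6342336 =44.84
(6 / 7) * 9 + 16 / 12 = 190 / 21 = 9.05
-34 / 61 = -0.56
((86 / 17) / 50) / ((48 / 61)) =2623 / 20400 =0.13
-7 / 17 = -0.41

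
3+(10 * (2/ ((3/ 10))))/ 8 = 34/ 3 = 11.33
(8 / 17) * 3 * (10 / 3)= 80 / 17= 4.71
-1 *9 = -9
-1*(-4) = 4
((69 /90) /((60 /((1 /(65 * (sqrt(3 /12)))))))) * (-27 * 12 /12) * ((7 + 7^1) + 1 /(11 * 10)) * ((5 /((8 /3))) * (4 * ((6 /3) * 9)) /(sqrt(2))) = -2870883 * sqrt(2) /286000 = -14.20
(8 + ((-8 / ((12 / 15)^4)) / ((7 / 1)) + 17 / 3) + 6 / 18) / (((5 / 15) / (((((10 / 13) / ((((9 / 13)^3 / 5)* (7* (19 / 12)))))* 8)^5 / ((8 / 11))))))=1925519184712048640000000000 / 1015737155684385855651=1895686.47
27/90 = 3/10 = 0.30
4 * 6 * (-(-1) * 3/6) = 12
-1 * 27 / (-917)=27 / 917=0.03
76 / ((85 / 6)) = 456 / 85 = 5.36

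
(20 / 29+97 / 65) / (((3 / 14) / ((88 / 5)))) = 1689072 / 9425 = 179.21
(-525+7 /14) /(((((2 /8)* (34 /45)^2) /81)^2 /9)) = -1520590977.72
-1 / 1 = -1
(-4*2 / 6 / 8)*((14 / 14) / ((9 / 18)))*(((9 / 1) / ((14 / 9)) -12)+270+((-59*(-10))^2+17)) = -1625777 / 14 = -116126.93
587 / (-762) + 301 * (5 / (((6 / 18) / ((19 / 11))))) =65361713 / 8382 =7797.87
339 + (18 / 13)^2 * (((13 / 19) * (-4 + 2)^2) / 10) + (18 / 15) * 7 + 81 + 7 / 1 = 538367 / 1235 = 435.92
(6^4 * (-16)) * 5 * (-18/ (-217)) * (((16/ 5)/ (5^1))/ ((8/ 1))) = -746496/ 1085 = -688.01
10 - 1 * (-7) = 17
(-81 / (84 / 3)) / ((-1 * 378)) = 3 / 392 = 0.01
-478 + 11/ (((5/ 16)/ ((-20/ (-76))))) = -468.74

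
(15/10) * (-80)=-120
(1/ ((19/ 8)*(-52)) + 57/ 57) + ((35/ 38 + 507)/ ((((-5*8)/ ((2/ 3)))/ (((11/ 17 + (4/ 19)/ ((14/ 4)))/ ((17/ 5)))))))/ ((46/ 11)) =1994377001/ 3493769552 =0.57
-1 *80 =-80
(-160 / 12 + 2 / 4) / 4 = -77 / 24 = -3.21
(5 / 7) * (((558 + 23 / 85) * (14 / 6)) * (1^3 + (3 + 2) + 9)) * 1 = 237265 / 17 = 13956.76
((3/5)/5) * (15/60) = 3/100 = 0.03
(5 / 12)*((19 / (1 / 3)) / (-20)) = -19 / 16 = -1.19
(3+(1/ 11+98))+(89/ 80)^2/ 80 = 569431131/ 5632000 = 101.11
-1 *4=-4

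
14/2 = 7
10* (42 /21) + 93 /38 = 853 /38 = 22.45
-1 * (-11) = 11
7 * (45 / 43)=315 / 43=7.33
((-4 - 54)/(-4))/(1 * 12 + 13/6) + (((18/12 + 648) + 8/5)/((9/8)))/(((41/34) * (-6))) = -7430407/94095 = -78.97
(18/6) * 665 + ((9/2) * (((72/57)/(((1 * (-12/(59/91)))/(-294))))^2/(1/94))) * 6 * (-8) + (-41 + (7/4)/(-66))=-131626793383975/16106376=-8172340.78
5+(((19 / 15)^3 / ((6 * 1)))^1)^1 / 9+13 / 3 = 1707859 / 182250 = 9.37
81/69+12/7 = 2.89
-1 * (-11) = 11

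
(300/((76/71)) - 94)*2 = 7078/19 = 372.53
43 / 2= 21.50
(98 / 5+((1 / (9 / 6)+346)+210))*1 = 8644 / 15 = 576.27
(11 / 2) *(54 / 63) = 33 / 7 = 4.71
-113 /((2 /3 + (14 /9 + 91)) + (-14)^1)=-1.43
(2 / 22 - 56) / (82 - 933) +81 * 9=6824784 / 9361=729.07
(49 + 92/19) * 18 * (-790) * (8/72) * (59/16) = -23841015/76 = -313697.57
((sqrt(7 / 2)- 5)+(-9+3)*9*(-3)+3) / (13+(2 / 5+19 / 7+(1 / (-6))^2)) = 630*sqrt(14) / 20339+201600 / 20339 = 10.03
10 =10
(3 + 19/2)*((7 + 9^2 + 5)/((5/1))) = 465/2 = 232.50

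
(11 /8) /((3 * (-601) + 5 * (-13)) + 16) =-11 /14816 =-0.00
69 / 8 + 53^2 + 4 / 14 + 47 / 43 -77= 6602745 / 2408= 2742.00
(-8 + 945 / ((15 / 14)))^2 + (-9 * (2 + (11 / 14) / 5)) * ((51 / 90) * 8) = 133662898 / 175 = 763787.99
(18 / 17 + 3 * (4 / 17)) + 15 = 285 / 17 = 16.76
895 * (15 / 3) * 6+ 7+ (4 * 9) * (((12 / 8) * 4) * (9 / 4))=27343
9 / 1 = 9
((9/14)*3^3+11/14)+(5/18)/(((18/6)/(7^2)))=8573/378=22.68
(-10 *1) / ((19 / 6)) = -60 / 19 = -3.16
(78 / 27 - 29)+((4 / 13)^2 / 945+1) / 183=-762964004 / 29226015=-26.11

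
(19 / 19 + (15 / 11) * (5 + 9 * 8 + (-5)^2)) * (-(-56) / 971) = 86296 / 10681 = 8.08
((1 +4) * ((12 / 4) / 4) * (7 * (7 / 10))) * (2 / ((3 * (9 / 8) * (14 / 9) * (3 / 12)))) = 28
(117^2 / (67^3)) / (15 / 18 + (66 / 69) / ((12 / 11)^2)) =22668984 / 815368493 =0.03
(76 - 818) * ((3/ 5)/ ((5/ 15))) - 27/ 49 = -327357/ 245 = -1336.15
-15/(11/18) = -270/11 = -24.55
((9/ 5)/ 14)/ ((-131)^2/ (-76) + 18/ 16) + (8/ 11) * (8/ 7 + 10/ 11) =215751556/ 144629485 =1.49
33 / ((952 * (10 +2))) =11 / 3808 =0.00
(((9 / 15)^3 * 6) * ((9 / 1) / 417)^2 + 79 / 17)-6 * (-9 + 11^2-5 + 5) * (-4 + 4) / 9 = 190819661 / 41057125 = 4.65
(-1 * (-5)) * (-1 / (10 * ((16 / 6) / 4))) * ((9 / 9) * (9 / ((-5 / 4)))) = 27 / 5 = 5.40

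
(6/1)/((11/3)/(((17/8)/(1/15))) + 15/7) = 2.66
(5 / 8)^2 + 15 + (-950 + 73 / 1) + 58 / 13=-713147 / 832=-857.15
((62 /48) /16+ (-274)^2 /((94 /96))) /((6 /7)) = 9686616023 /108288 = 89452.35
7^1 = 7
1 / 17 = 0.06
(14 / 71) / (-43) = -14 / 3053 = -0.00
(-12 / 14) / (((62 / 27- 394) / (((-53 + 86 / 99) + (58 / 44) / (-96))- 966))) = -58058703 / 26059264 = -2.23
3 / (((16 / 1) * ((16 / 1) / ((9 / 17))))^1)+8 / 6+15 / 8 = 3.21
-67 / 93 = -0.72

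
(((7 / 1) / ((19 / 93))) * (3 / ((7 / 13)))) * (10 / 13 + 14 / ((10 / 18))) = 470952 / 95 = 4957.39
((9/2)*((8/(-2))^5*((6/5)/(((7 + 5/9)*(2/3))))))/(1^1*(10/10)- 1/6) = -559872/425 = -1317.35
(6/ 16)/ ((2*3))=1/ 16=0.06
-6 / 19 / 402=-1 / 1273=-0.00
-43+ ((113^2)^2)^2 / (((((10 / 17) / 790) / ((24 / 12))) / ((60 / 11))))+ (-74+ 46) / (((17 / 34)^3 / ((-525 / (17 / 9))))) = 72833927241896113164479 / 187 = 389486241935273332430.37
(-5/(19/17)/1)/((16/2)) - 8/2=-693/152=-4.56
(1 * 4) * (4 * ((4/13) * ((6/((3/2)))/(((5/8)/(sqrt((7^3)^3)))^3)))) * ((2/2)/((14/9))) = 8163923382042624 * sqrt(7)/1625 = 13292129840904.70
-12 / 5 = -2.40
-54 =-54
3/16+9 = 147/16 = 9.19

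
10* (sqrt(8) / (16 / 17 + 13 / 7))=10.11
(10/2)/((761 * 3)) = 5/2283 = 0.00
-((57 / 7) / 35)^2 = -3249 / 60025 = -0.05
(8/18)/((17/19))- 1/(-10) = 0.60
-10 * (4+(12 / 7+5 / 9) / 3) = -8990 / 189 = -47.57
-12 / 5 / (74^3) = -3 / 506530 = -0.00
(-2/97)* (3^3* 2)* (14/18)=-84/97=-0.87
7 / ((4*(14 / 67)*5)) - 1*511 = -20373 / 40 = -509.32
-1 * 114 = -114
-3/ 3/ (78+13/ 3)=-3/ 247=-0.01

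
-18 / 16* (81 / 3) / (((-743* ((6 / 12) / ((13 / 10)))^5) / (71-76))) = -90224199 / 3715000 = -24.29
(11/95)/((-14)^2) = 0.00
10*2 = 20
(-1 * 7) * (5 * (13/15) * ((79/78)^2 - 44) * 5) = 9150925/1404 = 6517.75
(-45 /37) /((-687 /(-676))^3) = -1544578880 /1332997779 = -1.16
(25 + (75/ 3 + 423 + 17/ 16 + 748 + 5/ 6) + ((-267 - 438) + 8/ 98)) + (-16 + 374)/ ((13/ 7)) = 21731791/ 30576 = 710.75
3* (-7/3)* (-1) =7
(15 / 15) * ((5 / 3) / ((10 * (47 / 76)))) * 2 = 76 / 141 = 0.54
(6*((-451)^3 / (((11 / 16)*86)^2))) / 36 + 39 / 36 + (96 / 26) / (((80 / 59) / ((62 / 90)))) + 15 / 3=-31480854791 / 7211100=-4365.61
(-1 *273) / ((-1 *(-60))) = -91 / 20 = -4.55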